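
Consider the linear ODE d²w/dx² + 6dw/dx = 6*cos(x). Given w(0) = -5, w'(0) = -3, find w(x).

w = -11/2 - 6*cos(x)/37 + 36*sin(x)/37 + 49*exp(-6*x)/74

Characteristic equation r² + 6r = 0 factors as (r + 6)r = 0, so r = -6, 0.
Hence w_h = C1*exp(-6*x) + C2.
Try w_p = A*cos(x) + B*sin(x). Substituting and equating the coefficients of cos(x) and sin(x) gives A = -6/37, B = 36/37, so w_p = -6*cos(x)/37 + 36*sin(x)/37.
General solution: w = C2 - 6*cos(x)/37 + 36*sin(x)/37 + C1*exp(-6*x).
Apply the initial conditions: w(0) = -6/37 + C1 + C2 = -5 and w'(0) = 36/37 - 6*C1 = -3. Solving gives C1 = 49/74, C2 = -11/2.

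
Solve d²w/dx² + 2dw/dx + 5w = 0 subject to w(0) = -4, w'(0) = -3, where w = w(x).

w = -4*cos(2*x)*exp(-x) - 7*exp(-x)*sin(2*x)/2

Characteristic equation r² + 2r + 5 = 0 has discriminant (2)² - 4·(5) = -16 < 0, so r = -1 ± 2i.
Hence w_h = C1*cos(2*x)*exp(-x) + C2*exp(-x)*sin(2*x).
Apply the initial conditions: w(0) = C1 = -4 and w'(0) = -C1 + 2*C2 = -3. Solving gives C1 = -4, C2 = -7/2.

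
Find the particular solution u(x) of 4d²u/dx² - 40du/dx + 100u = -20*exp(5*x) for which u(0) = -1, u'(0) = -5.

Divide through by 4: u'' - 10u' + 25u = -5*exp(5*x).
Characteristic equation r² - 10r + 25 = 0 has discriminant (-10)² - 4·(25) = 0, so r = 5 is a repeated root.
Hence u_h = (C1 + C2*x)*exp(5*x).
Since exp(5*x) solves the homogeneous equation (r = 5 is a root of multiplicity 2), multiply the trial by x^2. Try u_p = A*x^2*exp(5*x). Substituting into the equation and dividing by exp(5*x) gives A = -5/2, so u_p = -5*x^2*exp(5*x)/2.
General solution: u = C1*exp(5*x) - 5*x^2*exp(5*x)/2 + C2*x*exp(5*x).
Apply the initial conditions: u(0) = C1 = -1 and u'(0) = C2 + 5*C1 = -5. Solving gives C1 = -1, C2 = 0.

u = -exp(5*x) - 5*x**2*exp(5*x)/2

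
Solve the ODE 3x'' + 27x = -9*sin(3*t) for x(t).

Divide through by 3: x'' + 9x = -3*sin(3*t).
Characteristic equation r² + 9 = 0 has discriminant (0)² - 4·(9) = -36 < 0, so r = ± 3i.
Hence x_h = C1*cos(3*t) + C2*sin(3*t).
Since ±3i are characteristic roots, multiply the trial by t. Try x_p = t*(A*cos(3*t) + B*sin(3*t)). Substituting and equating the coefficients of cos(3t) and sin(3t) gives A = 1/2, B = 0, so x_p = t*cos(3*t)/2.

x = C1*cos(3*t) + C2*sin(3*t) + t*cos(3*t)/2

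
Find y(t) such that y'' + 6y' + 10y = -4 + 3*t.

Characteristic equation r² + 6r + 10 = 0 has discriminant (6)² - 4·(10) = -4 < 0, so r = -3 ± i.
Hence y_h = C1*cos(t)*exp(-3*t) + C2*exp(-3*t)*sin(t).
For the particular solution try y_p = A0 + A1*t. Substituting and matching coefficients of each power of t gives A0 = -29/50, A1 = 3/10, so y_p = -29/50 + 3*t/10.

y = -29/50 + 3*t/10 + C1*cos(t)*exp(-3*t) + C2*exp(-3*t)*sin(t)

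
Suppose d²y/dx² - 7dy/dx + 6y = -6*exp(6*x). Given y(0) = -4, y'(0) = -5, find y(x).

Characteristic equation r² - 7r + 6 = 0 factors as (r - 6)(r - 1) = 0, so r = 6, 1.
Hence y_h = C1*exp(6*x) + C2*exp(x).
Since exp(6*x) solves the homogeneous equation (r = 6 is a root of multiplicity 1), multiply the trial by x. Try y_p = A*x*exp(6*x). Substituting into the equation and dividing by exp(6*x) gives A = -6/5, so y_p = -6*x*exp(6*x)/5.
General solution: y = C1*exp(6*x) + C2*exp(x) - 6*x*exp(6*x)/5.
Apply the initial conditions: y(0) = C1 + C2 = -4 and y'(0) = -6/5 + C2 + 6*C1 = -5. Solving gives C1 = 1/25, C2 = -101/25.

y = -101*exp(x)/25 + exp(6*x)/25 - 6*x*exp(6*x)/5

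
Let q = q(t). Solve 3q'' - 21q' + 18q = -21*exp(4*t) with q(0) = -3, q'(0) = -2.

q = -11*exp(t)/3 - exp(6*t)/2 + 7*exp(4*t)/6

Divide through by 3: q'' - 7q' + 6q = -7*exp(4*t).
Characteristic equation r² - 7r + 6 = 0 factors as (r - 1)(r - 6) = 0, so r = 1, 6.
Hence q_h = C1*exp(t) + C2*exp(6*t).
Try q_p = A*exp(4*t). Substituting into the equation and dividing by exp(4*t) gives A = 7/6, so q_p = 7*exp(4*t)/6.
General solution: q = 7*exp(4*t)/6 + C1*exp(t) + C2*exp(6*t).
Apply the initial conditions: q(0) = 7/6 + C1 + C2 = -3 and q'(0) = 14/3 + C1 + 6*C2 = -2. Solving gives C1 = -11/3, C2 = -1/2.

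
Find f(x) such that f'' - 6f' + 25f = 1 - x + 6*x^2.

f = 607/15625 + 6*x**2/25 + 47*x/625 + C1*cos(4*x)*exp(3*x) + C2*exp(3*x)*sin(4*x)

Characteristic equation r² - 6r + 25 = 0 has discriminant (-6)² - 4·(25) = -64 < 0, so r = 3 ± 4i.
Hence f_h = C1*cos(4*x)*exp(3*x) + C2*exp(3*x)*sin(4*x).
For the particular solution try f_p = A0 + A1*x + A2*x^2. Substituting and matching coefficients of each power of x gives A0 = 607/15625, A1 = 47/625, A2 = 6/25, so f_p = 607/15625 + 6*x^2/25 + 47*x/625.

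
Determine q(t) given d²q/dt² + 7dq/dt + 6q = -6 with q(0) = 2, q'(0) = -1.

q = -1 - 2*exp(-6*t)/5 + 17*exp(-t)/5

Characteristic equation r² + 7r + 6 = 0 factors as (r + 6)(r + 1) = 0, so r = -6, -1.
Hence q_h = C1*exp(-6*t) + C2*exp(-t).
For the particular solution try q_p = A0. Substituting and matching coefficients of each power of t gives A0 = -1, so q_p = -1.
General solution: q = -1 + C1*exp(-6*t) + C2*exp(-t).
Apply the initial conditions: q(0) = -1 + C1 + C2 = 2 and q'(0) = -C2 - 6*C1 = -1. Solving gives C1 = -2/5, C2 = 17/5.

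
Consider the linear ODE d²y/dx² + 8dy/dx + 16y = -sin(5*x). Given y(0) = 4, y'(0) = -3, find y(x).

Characteristic equation r² + 8r + 16 = 0 has discriminant (8)² - 4·(16) = 0, so r = -4 is a repeated root.
Hence y_h = (C1 + C2*x)*exp(-4*x).
Try y_p = A*cos(5*x) + B*sin(5*x). Substituting and equating the coefficients of cos(5x) and sin(5x) gives A = 40/1681, B = 9/1681, so y_p = 9*sin(5*x)/1681 + 40*cos(5*x)/1681.
General solution: y = 9*sin(5*x)/1681 + 40*cos(5*x)/1681 + C1*exp(-4*x) + C2*x*exp(-4*x).
Apply the initial conditions: y(0) = 40/1681 + C1 = 4 and y'(0) = 45/1681 + C2 - 4*C1 = -3. Solving gives C1 = 6684/1681, C2 = 528/41.

y = 9*sin(5*x)/1681 + 40*cos(5*x)/1681 + 6684*exp(-4*x)/1681 + 528*x*exp(-4*x)/41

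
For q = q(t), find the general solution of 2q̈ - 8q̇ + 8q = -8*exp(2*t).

Divide through by 2: q'' - 4q' + 4q = -4*exp(2*t).
Characteristic equation r² - 4r + 4 = 0 has discriminant (-4)² - 4·(4) = 0, so r = 2 is a repeated root.
Hence q_h = (C1 + C2*t)*exp(2*t).
Since exp(2*t) solves the homogeneous equation (r = 2 is a root of multiplicity 2), multiply the trial by t^2. Try q_p = A*t^2*exp(2*t). Substituting into the equation and dividing by exp(2*t) gives A = -2, so q_p = -2*t^2*exp(2*t).

q = C1*exp(2*t) - 2*t**2*exp(2*t) + C2*t*exp(2*t)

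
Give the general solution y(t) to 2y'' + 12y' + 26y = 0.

y = C1*cos(2*t)*exp(-3*t) + C2*exp(-3*t)*sin(2*t)

Divide through by 2: y'' + 6y' + 13y = 0.
Characteristic equation r² + 6r + 13 = 0 has discriminant (6)² - 4·(13) = -16 < 0, so r = -3 ± 2i.
Hence y_h = C1*cos(2*t)*exp(-3*t) + C2*exp(-3*t)*sin(2*t).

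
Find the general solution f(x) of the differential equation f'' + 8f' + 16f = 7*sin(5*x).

f = -280*cos(5*x)/1681 - 63*sin(5*x)/1681 + C1*exp(-4*x) + C2*x*exp(-4*x)

Characteristic equation r² + 8r + 16 = 0 has discriminant (8)² - 4·(16) = 0, so r = -4 is a repeated root.
Hence f_h = (C1 + C2*x)*exp(-4*x).
Try f_p = A*cos(5*x) + B*sin(5*x). Substituting and equating the coefficients of cos(5x) and sin(5x) gives A = -280/1681, B = -63/1681, so f_p = -280*cos(5*x)/1681 - 63*sin(5*x)/1681.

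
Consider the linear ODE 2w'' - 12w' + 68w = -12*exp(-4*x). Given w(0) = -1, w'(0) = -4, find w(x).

Divide through by 2: w'' - 6w' + 34w = -6*exp(-4*x).
Characteristic equation r² - 6r + 34 = 0 has discriminant (-6)² - 4·(34) = -100 < 0, so r = 3 ± 5i.
Hence w_h = C1*cos(5*x)*exp(3*x) + C2*exp(3*x)*sin(5*x).
Try w_p = A*exp(-4*x). Substituting into the equation and dividing by exp(-4*x) gives A = -3/37, so w_p = -3*exp(-4*x)/37.
General solution: w = -3*exp(-4*x)/37 + C1*cos(5*x)*exp(3*x) + C2*exp(3*x)*sin(5*x).
Apply the initial conditions: w(0) = -3/37 + C1 = -1 and w'(0) = 12/37 + 3*C1 + 5*C2 = -4. Solving gives C1 = -34/37, C2 = -58/185.

w = -3*exp(-4*x)/37 - 58*exp(3*x)*sin(5*x)/185 - 34*cos(5*x)*exp(3*x)/37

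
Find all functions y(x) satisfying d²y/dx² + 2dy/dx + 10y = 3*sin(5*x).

y = -9*sin(5*x)/65 - 6*cos(5*x)/65 + C1*cos(3*x)*exp(-x) + C2*exp(-x)*sin(3*x)

Characteristic equation r² + 2r + 10 = 0 has discriminant (2)² - 4·(10) = -36 < 0, so r = -1 ± 3i.
Hence y_h = C1*cos(3*x)*exp(-x) + C2*exp(-x)*sin(3*x).
Try y_p = A*cos(5*x) + B*sin(5*x). Substituting and equating the coefficients of cos(5x) and sin(5x) gives A = -6/65, B = -9/65, so y_p = -9*sin(5*x)/65 - 6*cos(5*x)/65.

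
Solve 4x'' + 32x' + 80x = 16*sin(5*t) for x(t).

x = -32*cos(5*t)/325 - 4*sin(5*t)/325 + C1*cos(2*t)*exp(-4*t) + C2*exp(-4*t)*sin(2*t)

Divide through by 4: x'' + 8x' + 20x = 4*sin(5*t).
Characteristic equation r² + 8r + 20 = 0 has discriminant (8)² - 4·(20) = -16 < 0, so r = -4 ± 2i.
Hence x_h = C1*cos(2*t)*exp(-4*t) + C2*exp(-4*t)*sin(2*t).
Try x_p = A*cos(5*t) + B*sin(5*t). Substituting and equating the coefficients of cos(5t) and sin(5t) gives A = -32/325, B = -4/325, so x_p = -32*cos(5*t)/325 - 4*sin(5*t)/325.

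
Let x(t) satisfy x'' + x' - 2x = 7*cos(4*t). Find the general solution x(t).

Characteristic equation r² + r - 2 = 0 factors as (r - 1)(r + 2) = 0, so r = 1, -2.
Hence x_h = C1*exp(t) + C2*exp(-2*t).
Try x_p = A*cos(4*t) + B*sin(4*t). Substituting and equating the coefficients of cos(4t) and sin(4t) gives A = -63/170, B = 7/85, so x_p = -63*cos(4*t)/170 + 7*sin(4*t)/85.

x = -63*cos(4*t)/170 + 7*sin(4*t)/85 + C1*exp(t) + C2*exp(-2*t)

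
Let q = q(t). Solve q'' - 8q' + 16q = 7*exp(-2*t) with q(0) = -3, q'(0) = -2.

q = -115*exp(4*t)/36 + 7*exp(-2*t)/36 + 67*t*exp(4*t)/6

Characteristic equation r² - 8r + 16 = 0 has discriminant (-8)² - 4·(16) = 0, so r = 4 is a repeated root.
Hence q_h = (C1 + C2*t)*exp(4*t).
Try q_p = A*exp(-2*t). Substituting into the equation and dividing by exp(-2*t) gives A = 7/36, so q_p = 7*exp(-2*t)/36.
General solution: q = 7*exp(-2*t)/36 + C1*exp(4*t) + C2*t*exp(4*t).
Apply the initial conditions: q(0) = 7/36 + C1 = -3 and q'(0) = -7/18 + C2 + 4*C1 = -2. Solving gives C1 = -115/36, C2 = 67/6.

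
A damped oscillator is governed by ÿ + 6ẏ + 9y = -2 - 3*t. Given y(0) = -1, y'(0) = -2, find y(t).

y = -exp(-3*t) - t/3 - 14*t*exp(-3*t)/3

Characteristic equation r² + 6r + 9 = 0 has discriminant (6)² - 4·(9) = 0, so r = -3 is a repeated root.
Hence y_h = (C1 + C2*t)*exp(-3*t).
For the particular solution try y_p = A0 + A1*t. Substituting and matching coefficients of each power of t gives A0 = 0, A1 = -1/3, so y_p = -t/3.
General solution: y = -t/3 + C1*exp(-3*t) + C2*t*exp(-3*t).
Apply the initial conditions: y(0) = C1 = -1 and y'(0) = -1/3 + C2 - 3*C1 = -2. Solving gives C1 = -1, C2 = -14/3.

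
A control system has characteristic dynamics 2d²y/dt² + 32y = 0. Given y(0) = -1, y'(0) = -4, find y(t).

Divide through by 2: y'' + 16y = 0.
Characteristic equation r² + 16 = 0 has discriminant (0)² - 4·(16) = -64 < 0, so r = ± 4i.
Hence y_h = C1*cos(4*t) + C2*sin(4*t).
Apply the initial conditions: y(0) = C1 = -1 and y'(0) = 4*C2 = -4. Solving gives C1 = -1, C2 = -1.

y = -cos(4*t) - sin(4*t)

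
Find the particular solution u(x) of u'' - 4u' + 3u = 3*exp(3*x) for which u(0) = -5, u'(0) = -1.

u = -25*exp(x)/4 + 5*exp(3*x)/4 + 3*x*exp(3*x)/2

Characteristic equation r² - 4r + 3 = 0 factors as (r - 3)(r - 1) = 0, so r = 3, 1.
Hence u_h = C1*exp(3*x) + C2*exp(x).
Since exp(3*x) solves the homogeneous equation (r = 3 is a root of multiplicity 1), multiply the trial by x. Try u_p = A*x*exp(3*x). Substituting into the equation and dividing by exp(3*x) gives A = 3/2, so u_p = 3*x*exp(3*x)/2.
General solution: u = C1*exp(3*x) + C2*exp(x) + 3*x*exp(3*x)/2.
Apply the initial conditions: u(0) = C1 + C2 = -5 and u'(0) = 3/2 + C2 + 3*C1 = -1. Solving gives C1 = 5/4, C2 = -25/4.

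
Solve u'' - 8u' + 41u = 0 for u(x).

Characteristic equation r² - 8r + 41 = 0 has discriminant (-8)² - 4·(41) = -100 < 0, so r = 4 ± 5i.
Hence u_h = C1*cos(5*x)*exp(4*x) + C2*exp(4*x)*sin(5*x).

u = C1*cos(5*x)*exp(4*x) + C2*exp(4*x)*sin(5*x)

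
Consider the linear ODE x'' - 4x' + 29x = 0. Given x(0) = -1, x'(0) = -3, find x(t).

x = -cos(5*t)*exp(2*t) - exp(2*t)*sin(5*t)/5

Characteristic equation r² - 4r + 29 = 0 has discriminant (-4)² - 4·(29) = -100 < 0, so r = 2 ± 5i.
Hence x_h = C1*cos(5*t)*exp(2*t) + C2*exp(2*t)*sin(5*t).
Apply the initial conditions: x(0) = C1 = -1 and x'(0) = 2*C1 + 5*C2 = -3. Solving gives C1 = -1, C2 = -1/5.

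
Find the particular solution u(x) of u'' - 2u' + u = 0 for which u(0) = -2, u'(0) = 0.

u = -2*exp(x) + 2*x*exp(x)

Characteristic equation r² - 2r + 1 = 0 has discriminant (-2)² - 4·(1) = 0, so r = 1 is a repeated root.
Hence u_h = (C1 + C2*x)*exp(x).
Apply the initial conditions: u(0) = C1 = -2 and u'(0) = C1 + C2 = 0. Solving gives C1 = -2, C2 = 2.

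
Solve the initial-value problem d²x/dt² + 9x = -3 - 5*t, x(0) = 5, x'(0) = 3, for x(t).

Characteristic equation r² + 9 = 0 has discriminant (0)² - 4·(9) = -36 < 0, so r = ± 3i.
Hence x_h = C1*cos(3*t) + C2*sin(3*t).
For the particular solution try x_p = A0 + A1*t. Substituting and matching coefficients of each power of t gives A0 = -1/3, A1 = -5/9, so x_p = -1/3 - 5*t/9.
General solution: x = -1/3 - 5*t/9 + C1*cos(3*t) + C2*sin(3*t).
Apply the initial conditions: x(0) = -1/3 + C1 = 5 and x'(0) = -5/9 + 3*C2 = 3. Solving gives C1 = 16/3, C2 = 32/27.

x = -1/3 - 5*t/9 + 16*cos(3*t)/3 + 32*sin(3*t)/27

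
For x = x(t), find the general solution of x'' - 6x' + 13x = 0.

x = C1*cos(2*t)*exp(3*t) + C2*exp(3*t)*sin(2*t)

Characteristic equation r² - 6r + 13 = 0 has discriminant (-6)² - 4·(13) = -16 < 0, so r = 3 ± 2i.
Hence x_h = C1*cos(2*t)*exp(3*t) + C2*exp(3*t)*sin(2*t).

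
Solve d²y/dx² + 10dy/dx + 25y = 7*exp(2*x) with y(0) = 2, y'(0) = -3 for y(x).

y = exp(2*x)/7 + 13*exp(-5*x)/7 + 6*x*exp(-5*x)

Characteristic equation r² + 10r + 25 = 0 has discriminant (10)² - 4·(25) = 0, so r = -5 is a repeated root.
Hence y_h = (C1 + C2*x)*exp(-5*x).
Try y_p = A*exp(2*x). Substituting into the equation and dividing by exp(2*x) gives A = 1/7, so y_p = exp(2*x)/7.
General solution: y = exp(2*x)/7 + C1*exp(-5*x) + C2*x*exp(-5*x).
Apply the initial conditions: y(0) = 1/7 + C1 = 2 and y'(0) = 2/7 + C2 - 5*C1 = -3. Solving gives C1 = 13/7, C2 = 6.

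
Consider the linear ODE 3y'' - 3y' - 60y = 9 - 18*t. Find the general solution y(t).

y = -33/200 + 3*t/10 + C1*exp(-4*t) + C2*exp(5*t)

Divide through by 3: y'' - y' - 20y = 3 - 6*t.
Characteristic equation r² - r - 20 = 0 factors as (r + 4)(r - 5) = 0, so r = -4, 5.
Hence y_h = C1*exp(-4*t) + C2*exp(5*t).
For the particular solution try y_p = A0 + A1*t. Substituting and matching coefficients of each power of t gives A0 = -33/200, A1 = 3/10, so y_p = -33/200 + 3*t/10.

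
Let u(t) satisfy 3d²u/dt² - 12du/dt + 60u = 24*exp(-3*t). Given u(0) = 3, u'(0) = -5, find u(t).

u = 8*exp(-3*t)/41 - 411*exp(2*t)*sin(4*t)/164 + 115*cos(4*t)*exp(2*t)/41

Divide through by 3: u'' - 4u' + 20u = 8*exp(-3*t).
Characteristic equation r² - 4r + 20 = 0 has discriminant (-4)² - 4·(20) = -64 < 0, so r = 2 ± 4i.
Hence u_h = C1*cos(4*t)*exp(2*t) + C2*exp(2*t)*sin(4*t).
Try u_p = A*exp(-3*t). Substituting into the equation and dividing by exp(-3*t) gives A = 8/41, so u_p = 8*exp(-3*t)/41.
General solution: u = 8*exp(-3*t)/41 + C1*cos(4*t)*exp(2*t) + C2*exp(2*t)*sin(4*t).
Apply the initial conditions: u(0) = 8/41 + C1 = 3 and u'(0) = -24/41 + 2*C1 + 4*C2 = -5. Solving gives C1 = 115/41, C2 = -411/164.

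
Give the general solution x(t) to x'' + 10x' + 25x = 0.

Characteristic equation r² + 10r + 25 = 0 has discriminant (10)² - 4·(25) = 0, so r = -5 is a repeated root.
Hence x_h = (C1 + C2*t)*exp(-5*t).

x = C1*exp(-5*t) + C2*t*exp(-5*t)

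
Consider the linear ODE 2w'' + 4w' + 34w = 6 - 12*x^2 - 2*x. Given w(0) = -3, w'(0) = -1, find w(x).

w = 1057/4913 - 6*x**2/17 + 7*x/289 - 15796*cos(4*x)*exp(-x)/4913 - 5207*exp(-x)*sin(4*x)/4913

Divide through by 2: w'' + 2w' + 17w = 3 - x - 6*x^2.
Characteristic equation r² + 2r + 17 = 0 has discriminant (2)² - 4·(17) = -64 < 0, so r = -1 ± 4i.
Hence w_h = C1*cos(4*x)*exp(-x) + C2*exp(-x)*sin(4*x).
For the particular solution try w_p = A0 + A1*x + A2*x^2. Substituting and matching coefficients of each power of x gives A0 = 1057/4913, A1 = 7/289, A2 = -6/17, so w_p = 1057/4913 - 6*x^2/17 + 7*x/289.
General solution: w = 1057/4913 - 6*x^2/17 + 7*x/289 + C1*cos(4*x)*exp(-x) + C2*exp(-x)*sin(4*x).
Apply the initial conditions: w(0) = 1057/4913 + C1 = -3 and w'(0) = 7/289 - C1 + 4*C2 = -1. Solving gives C1 = -15796/4913, C2 = -5207/4913.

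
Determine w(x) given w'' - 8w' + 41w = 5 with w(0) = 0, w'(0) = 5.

w = 5/41 - 5*cos(5*x)*exp(4*x)/41 + 45*exp(4*x)*sin(5*x)/41

Characteristic equation r² - 8r + 41 = 0 has discriminant (-8)² - 4·(41) = -100 < 0, so r = 4 ± 5i.
Hence w_h = C1*cos(5*x)*exp(4*x) + C2*exp(4*x)*sin(5*x).
For the particular solution try w_p = A0. Substituting and matching coefficients of each power of x gives A0 = 5/41, so w_p = 5/41.
General solution: w = 5/41 + C1*cos(5*x)*exp(4*x) + C2*exp(4*x)*sin(5*x).
Apply the initial conditions: w(0) = 5/41 + C1 = 0 and w'(0) = 4*C1 + 5*C2 = 5. Solving gives C1 = -5/41, C2 = 45/41.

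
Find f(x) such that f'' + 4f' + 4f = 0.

Characteristic equation r² + 4r + 4 = 0 has discriminant (4)² - 4·(4) = 0, so r = -2 is a repeated root.
Hence f_h = (C1 + C2*x)*exp(-2*x).

f = C1*exp(-2*x) + C2*x*exp(-2*x)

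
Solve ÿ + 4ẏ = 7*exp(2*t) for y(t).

y = C2 + 7*exp(2*t)/12 + C1*exp(-4*t)

Characteristic equation r² + 4r = 0 factors as (r + 4)r = 0, so r = -4, 0.
Hence y_h = C1*exp(-4*t) + C2.
Try y_p = A*exp(2*t). Substituting into the equation and dividing by exp(2*t) gives A = 7/12, so y_p = 7*exp(2*t)/12.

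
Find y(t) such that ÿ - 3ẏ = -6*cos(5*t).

y = C2 + 3*cos(5*t)/17 + 9*sin(5*t)/85 + C1*exp(3*t)

Characteristic equation r² - 3r = 0 factors as (r - 3)r = 0, so r = 3, 0.
Hence y_h = C1*exp(3*t) + C2.
Try y_p = A*cos(5*t) + B*sin(5*t). Substituting and equating the coefficients of cos(5t) and sin(5t) gives A = 3/17, B = 9/85, so y_p = 3*cos(5*t)/17 + 9*sin(5*t)/85.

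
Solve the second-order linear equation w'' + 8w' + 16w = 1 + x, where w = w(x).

Characteristic equation r² + 8r + 16 = 0 has discriminant (8)² - 4·(16) = 0, so r = -4 is a repeated root.
Hence w_h = (C1 + C2*x)*exp(-4*x).
For the particular solution try w_p = A0 + A1*x. Substituting and matching coefficients of each power of x gives A0 = 1/32, A1 = 1/16, so w_p = 1/32 + x/16.

w = 1/32 + x/16 + C1*exp(-4*x) + C2*x*exp(-4*x)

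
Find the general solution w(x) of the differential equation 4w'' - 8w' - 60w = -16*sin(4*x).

w = -32*cos(4*x)/1025 + 124*sin(4*x)/1025 + C1*exp(-3*x) + C2*exp(5*x)

Divide through by 4: w'' - 2w' - 15w = -4*sin(4*x).
Characteristic equation r² - 2r - 15 = 0 factors as (r + 3)(r - 5) = 0, so r = -3, 5.
Hence w_h = C1*exp(-3*x) + C2*exp(5*x).
Try w_p = A*cos(4*x) + B*sin(4*x). Substituting and equating the coefficients of cos(4x) and sin(4x) gives A = -32/1025, B = 124/1025, so w_p = -32*cos(4*x)/1025 + 124*sin(4*x)/1025.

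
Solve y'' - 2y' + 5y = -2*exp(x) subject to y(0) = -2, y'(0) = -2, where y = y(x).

y = -exp(x)/2 - 3*cos(2*x)*exp(x)/2

Characteristic equation r² - 2r + 5 = 0 has discriminant (-2)² - 4·(5) = -16 < 0, so r = 1 ± 2i.
Hence y_h = C1*cos(2*x)*exp(x) + C2*exp(x)*sin(2*x).
Try y_p = A*exp(x). Substituting into the equation and dividing by exp(x) gives A = -1/2, so y_p = -exp(x)/2.
General solution: y = -exp(x)/2 + C1*cos(2*x)*exp(x) + C2*exp(x)*sin(2*x).
Apply the initial conditions: y(0) = -1/2 + C1 = -2 and y'(0) = -1/2 + C1 + 2*C2 = -2. Solving gives C1 = -3/2, C2 = 0.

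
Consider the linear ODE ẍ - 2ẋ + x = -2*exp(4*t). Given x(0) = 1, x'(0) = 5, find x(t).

x = -2*exp(4*t)/9 + 11*exp(t)/9 + 14*t*exp(t)/3

Characteristic equation r² - 2r + 1 = 0 has discriminant (-2)² - 4·(1) = 0, so r = 1 is a repeated root.
Hence x_h = (C1 + C2*t)*exp(t).
Try x_p = A*exp(4*t). Substituting into the equation and dividing by exp(4*t) gives A = -2/9, so x_p = -2*exp(4*t)/9.
General solution: x = -2*exp(4*t)/9 + C1*exp(t) + C2*t*exp(t).
Apply the initial conditions: x(0) = -2/9 + C1 = 1 and x'(0) = -8/9 + C1 + C2 = 5. Solving gives C1 = 11/9, C2 = 14/3.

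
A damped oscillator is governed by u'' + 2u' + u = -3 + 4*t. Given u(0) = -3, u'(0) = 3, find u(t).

u = -11 + 4*t + 8*exp(-t) + 7*t*exp(-t)

Characteristic equation r² + 2r + 1 = 0 has discriminant (2)² - 4·(1) = 0, so r = -1 is a repeated root.
Hence u_h = (C1 + C2*t)*exp(-t).
For the particular solution try u_p = A0 + A1*t. Substituting and matching coefficients of each power of t gives A0 = -11, A1 = 4, so u_p = -11 + 4*t.
General solution: u = -11 + 4*t + C1*exp(-t) + C2*t*exp(-t).
Apply the initial conditions: u(0) = -11 + C1 = -3 and u'(0) = 4 + C2 - C1 = 3. Solving gives C1 = 8, C2 = 7.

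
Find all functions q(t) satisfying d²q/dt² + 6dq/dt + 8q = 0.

Characteristic equation r² + 6r + 8 = 0 factors as (r + 2)(r + 4) = 0, so r = -2, -4.
Hence q_h = C1*exp(-2*t) + C2*exp(-4*t).

q = C1*exp(-2*t) + C2*exp(-4*t)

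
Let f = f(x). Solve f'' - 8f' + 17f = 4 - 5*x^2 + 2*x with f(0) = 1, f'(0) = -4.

Characteristic equation r² - 8r + 17 = 0 has discriminant (-8)² - 4·(17) = -4 < 0, so r = 4 ± i.
Hence f_h = C1*cos(x)*exp(4*x) + C2*exp(4*x)*sin(x).
For the particular solution try f_p = A0 + A1*x + A2*x^2. Substituting and matching coefficients of each power of x gives A0 = 958/4913, A1 = -46/289, A2 = -5/17, so f_p = 958/4913 - 46*x/289 - 5*x^2/17.
General solution: f = 958/4913 - 46*x/289 - 5*x^2/17 + C1*cos(x)*exp(4*x) + C2*exp(4*x)*sin(x).
Apply the initial conditions: f(0) = 958/4913 + C1 = 1 and f'(0) = -46/289 + C2 + 4*C1 = -4. Solving gives C1 = 3955/4913, C2 = -34690/4913.

f = 958/4913 - 46*x/289 - 5*x**2/17 - 34690*exp(4*x)*sin(x)/4913 + 3955*cos(x)*exp(4*x)/4913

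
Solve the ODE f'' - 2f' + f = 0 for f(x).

Characteristic equation r² - 2r + 1 = 0 has discriminant (-2)² - 4·(1) = 0, so r = 1 is a repeated root.
Hence f_h = (C1 + C2*x)*exp(x).

f = C1*exp(x) + C2*x*exp(x)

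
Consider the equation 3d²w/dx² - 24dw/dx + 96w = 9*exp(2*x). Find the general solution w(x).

Divide through by 3: w'' - 8w' + 32w = 3*exp(2*x).
Characteristic equation r² - 8r + 32 = 0 has discriminant (-8)² - 4·(32) = -64 < 0, so r = 4 ± 4i.
Hence w_h = C1*cos(4*x)*exp(4*x) + C2*exp(4*x)*sin(4*x).
Try w_p = A*exp(2*x). Substituting into the equation and dividing by exp(2*x) gives A = 3/20, so w_p = 3*exp(2*x)/20.

w = 3*exp(2*x)/20 + C1*cos(4*x)*exp(4*x) + C2*exp(4*x)*sin(4*x)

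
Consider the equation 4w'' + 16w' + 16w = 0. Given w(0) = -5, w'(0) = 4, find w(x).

Divide through by 4: w'' + 4w' + 4w = 0.
Characteristic equation r² + 4r + 4 = 0 has discriminant (4)² - 4·(4) = 0, so r = -2 is a repeated root.
Hence w_h = (C1 + C2*x)*exp(-2*x).
Apply the initial conditions: w(0) = C1 = -5 and w'(0) = C2 - 2*C1 = 4. Solving gives C1 = -5, C2 = -6.

w = -5*exp(-2*x) - 6*x*exp(-2*x)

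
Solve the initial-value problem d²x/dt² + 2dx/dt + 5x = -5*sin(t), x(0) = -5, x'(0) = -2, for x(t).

Characteristic equation r² + 2r + 5 = 0 has discriminant (2)² - 4·(5) = -16 < 0, so r = -1 ± 2i.
Hence x_h = C1*cos(2*t)*exp(-t) + C2*exp(-t)*sin(2*t).
Try x_p = A*cos(t) + B*sin(t). Substituting and equating the coefficients of cos(t) and sin(t) gives A = 1/2, B = -1, so x_p = cos(t)/2 - sin(t).
General solution: x = cos(t)/2 - sin(t) + C1*cos(2*t)*exp(-t) + C2*exp(-t)*sin(2*t).
Apply the initial conditions: x(0) = 1/2 + C1 = -5 and x'(0) = -1 - C1 + 2*C2 = -2. Solving gives C1 = -11/2, C2 = -13/4.

x = cos(t)/2 - sin(t) - 13*exp(-t)*sin(2*t)/4 - 11*cos(2*t)*exp(-t)/2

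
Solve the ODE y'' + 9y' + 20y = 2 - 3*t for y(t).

Characteristic equation r² + 9r + 20 = 0 factors as (r + 5)(r + 4) = 0, so r = -5, -4.
Hence y_h = C1*exp(-5*t) + C2*exp(-4*t).
For the particular solution try y_p = A0 + A1*t. Substituting and matching coefficients of each power of t gives A0 = 67/400, A1 = -3/20, so y_p = 67/400 - 3*t/20.

y = 67/400 - 3*t/20 + C1*exp(-5*t) + C2*exp(-4*t)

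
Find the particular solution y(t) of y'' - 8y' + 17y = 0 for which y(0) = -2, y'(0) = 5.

y = -2*cos(t)*exp(4*t) + 13*exp(4*t)*sin(t)

Characteristic equation r² - 8r + 17 = 0 has discriminant (-8)² - 4·(17) = -4 < 0, so r = 4 ± i.
Hence y_h = C1*cos(t)*exp(4*t) + C2*exp(4*t)*sin(t).
Apply the initial conditions: y(0) = C1 = -2 and y'(0) = C2 + 4*C1 = 5. Solving gives C1 = -2, C2 = 13.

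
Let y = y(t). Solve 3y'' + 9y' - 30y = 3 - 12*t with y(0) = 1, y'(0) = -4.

Divide through by 3: y'' + 3y' - 10y = 1 - 4*t.
Characteristic equation r² + 3r - 10 = 0 factors as (r + 5)(r - 2) = 0, so r = -5, 2.
Hence y_h = C1*exp(-5*t) + C2*exp(2*t).
For the particular solution try y_p = A0 + A1*t. Substituting and matching coefficients of each power of t gives A0 = 1/50, A1 = 2/5, so y_p = 1/50 + 2*t/5.
General solution: y = 1/50 + 2*t/5 + C1*exp(-5*t) + C2*exp(2*t).
Apply the initial conditions: y(0) = 1/50 + C1 + C2 = 1 and y'(0) = 2/5 - 5*C1 + 2*C2 = -4. Solving gives C1 = 159/175, C2 = 1/14.

y = 1/50 + exp(2*t)/14 + 2*t/5 + 159*exp(-5*t)/175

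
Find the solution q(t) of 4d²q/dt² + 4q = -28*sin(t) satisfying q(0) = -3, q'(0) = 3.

Divide through by 4: q'' + q = -7*sin(t).
Characteristic equation r² + 1 = 0 has discriminant (0)² - 4·(1) = -4 < 0, so r = ± i.
Hence q_h = C1*cos(t) + C2*sin(t).
Since ±1i are characteristic roots, multiply the trial by t. Try q_p = t*(A*cos(t) + B*sin(t)). Substituting and equating the coefficients of cos(t) and sin(t) gives A = 7/2, B = 0, so q_p = 7*t*cos(t)/2.
General solution: q = C1*cos(t) + C2*sin(t) + 7*t*cos(t)/2.
Apply the initial conditions: q(0) = C1 = -3 and q'(0) = 7/2 + C2 = 3. Solving gives C1 = -3, C2 = -1/2.

q = -3*cos(t) - sin(t)/2 + 7*t*cos(t)/2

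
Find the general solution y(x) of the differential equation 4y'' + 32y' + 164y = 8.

y = 2/41 + C1*cos(5*x)*exp(-4*x) + C2*exp(-4*x)*sin(5*x)

Divide through by 4: y'' + 8y' + 41y = 2.
Characteristic equation r² + 8r + 41 = 0 has discriminant (8)² - 4·(41) = -100 < 0, so r = -4 ± 5i.
Hence y_h = C1*cos(5*x)*exp(-4*x) + C2*exp(-4*x)*sin(5*x).
For the particular solution try y_p = A0. Substituting and matching coefficients of each power of x gives A0 = 2/41, so y_p = 2/41.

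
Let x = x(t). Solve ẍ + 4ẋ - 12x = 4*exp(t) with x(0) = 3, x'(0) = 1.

x = -4*exp(t)/7 + 23*exp(2*t)/8 + 39*exp(-6*t)/56

Characteristic equation r² + 4r - 12 = 0 factors as (r + 6)(r - 2) = 0, so r = -6, 2.
Hence x_h = C1*exp(-6*t) + C2*exp(2*t).
Try x_p = A*exp(t). Substituting into the equation and dividing by exp(t) gives A = -4/7, so x_p = -4*exp(t)/7.
General solution: x = -4*exp(t)/7 + C1*exp(-6*t) + C2*exp(2*t).
Apply the initial conditions: x(0) = -4/7 + C1 + C2 = 3 and x'(0) = -4/7 - 6*C1 + 2*C2 = 1. Solving gives C1 = 39/56, C2 = 23/8.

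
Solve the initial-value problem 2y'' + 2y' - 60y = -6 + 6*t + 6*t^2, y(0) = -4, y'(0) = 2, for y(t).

Divide through by 2: y'' + y' - 30y = -3 + 3*t + 3*t^2.
Characteristic equation r² + r - 30 = 0 factors as (r - 5)(r + 6) = 0, so r = 5, -6.
Hence y_h = C1*exp(5*t) + C2*exp(-6*t).
For the particular solution try y_p = A0 + A1*t + A2*t^2. Substituting and matching coefficients of each power of t gives A0 = 101/1125, A1 = -8/75, A2 = -1/10, so y_p = 101/1125 - 8*t/75 - t^2/10.
General solution: y = 101/1125 - 8*t/75 - t^2/10 + C1*exp(5*t) + C2*exp(-6*t).
Apply the initial conditions: y(0) = 101/1125 + C1 + C2 = -4 and y'(0) = -8/75 - 6*C2 + 5*C1 = 2. Solving gives C1 = -2804/1375, C2 = -203/99.

y = 101/1125 - 2804*exp(5*t)/1375 - 203*exp(-6*t)/99 - 8*t/75 - t**2/10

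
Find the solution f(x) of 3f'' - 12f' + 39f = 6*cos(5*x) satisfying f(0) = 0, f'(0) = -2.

f = -5*sin(5*x)/68 - 3*cos(5*x)/68 - 39*exp(2*x)*sin(3*x)/68 + 3*cos(3*x)*exp(2*x)/68

Divide through by 3: f'' - 4f' + 13f = 2*cos(5*x).
Characteristic equation r² - 4r + 13 = 0 has discriminant (-4)² - 4·(13) = -36 < 0, so r = 2 ± 3i.
Hence f_h = C1*cos(3*x)*exp(2*x) + C2*exp(2*x)*sin(3*x).
Try f_p = A*cos(5*x) + B*sin(5*x). Substituting and equating the coefficients of cos(5x) and sin(5x) gives A = -3/68, B = -5/68, so f_p = -5*sin(5*x)/68 - 3*cos(5*x)/68.
General solution: f = -5*sin(5*x)/68 - 3*cos(5*x)/68 + C1*cos(3*x)*exp(2*x) + C2*exp(2*x)*sin(3*x).
Apply the initial conditions: f(0) = -3/68 + C1 = 0 and f'(0) = -25/68 + 2*C1 + 3*C2 = -2. Solving gives C1 = 3/68, C2 = -39/68.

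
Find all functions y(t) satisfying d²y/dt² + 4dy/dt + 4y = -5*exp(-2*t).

y = C1*exp(-2*t) - 5*t**2*exp(-2*t)/2 + C2*t*exp(-2*t)

Characteristic equation r² + 4r + 4 = 0 has discriminant (4)² - 4·(4) = 0, so r = -2 is a repeated root.
Hence y_h = (C1 + C2*t)*exp(-2*t).
Since exp(-2*t) solves the homogeneous equation (r = -2 is a root of multiplicity 2), multiply the trial by t^2. Try y_p = A*t^2*exp(-2*t). Substituting into the equation and dividing by exp(-2*t) gives A = -5/2, so y_p = -5*t^2*exp(-2*t)/2.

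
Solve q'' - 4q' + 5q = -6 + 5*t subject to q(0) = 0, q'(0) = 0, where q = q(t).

q = -2/5 + t - 9*exp(2*t)*sin(t)/5 + 2*cos(t)*exp(2*t)/5

Characteristic equation r² - 4r + 5 = 0 has discriminant (-4)² - 4·(5) = -4 < 0, so r = 2 ± i.
Hence q_h = C1*cos(t)*exp(2*t) + C2*exp(2*t)*sin(t).
For the particular solution try q_p = A0 + A1*t. Substituting and matching coefficients of each power of t gives A0 = -2/5, A1 = 1, so q_p = -2/5 + t.
General solution: q = -2/5 + t + C1*cos(t)*exp(2*t) + C2*exp(2*t)*sin(t).
Apply the initial conditions: q(0) = -2/5 + C1 = 0 and q'(0) = 1 + C2 + 2*C1 = 0. Solving gives C1 = 2/5, C2 = -9/5.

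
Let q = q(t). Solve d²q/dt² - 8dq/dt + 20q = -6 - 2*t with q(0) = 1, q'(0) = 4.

Characteristic equation r² - 8r + 20 = 0 has discriminant (-8)² - 4·(20) = -16 < 0, so r = 4 ± 2i.
Hence q_h = C1*cos(2*t)*exp(4*t) + C2*exp(4*t)*sin(2*t).
For the particular solution try q_p = A0 + A1*t. Substituting and matching coefficients of each power of t gives A0 = -17/50, A1 = -1/10, so q_p = -17/50 - t/10.
General solution: q = -17/50 - t/10 + C1*cos(2*t)*exp(4*t) + C2*exp(4*t)*sin(2*t).
Apply the initial conditions: q(0) = -17/50 + C1 = 1 and q'(0) = -1/10 + 2*C2 + 4*C1 = 4. Solving gives C1 = 67/50, C2 = -63/100.

q = -17/50 - t/10 - 63*exp(4*t)*sin(2*t)/100 + 67*cos(2*t)*exp(4*t)/50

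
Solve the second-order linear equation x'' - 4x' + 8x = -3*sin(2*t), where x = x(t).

x = -3*cos(2*t)/10 - 3*sin(2*t)/20 + C1*cos(2*t)*exp(2*t) + C2*exp(2*t)*sin(2*t)

Characteristic equation r² - 4r + 8 = 0 has discriminant (-4)² - 4·(8) = -16 < 0, so r = 2 ± 2i.
Hence x_h = C1*cos(2*t)*exp(2*t) + C2*exp(2*t)*sin(2*t).
Try x_p = A*cos(2*t) + B*sin(2*t). Substituting and equating the coefficients of cos(2t) and sin(2t) gives A = -3/10, B = -3/20, so x_p = -3*cos(2*t)/10 - 3*sin(2*t)/20.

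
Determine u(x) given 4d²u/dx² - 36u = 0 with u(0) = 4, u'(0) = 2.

u = 5*exp(-3*x)/3 + 7*exp(3*x)/3

Divide through by 4: u'' - 9u = 0.
Characteristic equation r² - 9 = 0 factors as (r - 3)(r + 3) = 0, so r = 3, -3.
Hence u_h = C1*exp(3*x) + C2*exp(-3*x).
Apply the initial conditions: u(0) = C1 + C2 = 4 and u'(0) = -3*C2 + 3*C1 = 2. Solving gives C1 = 7/3, C2 = 5/3.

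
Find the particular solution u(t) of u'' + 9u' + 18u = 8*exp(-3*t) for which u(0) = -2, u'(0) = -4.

Characteristic equation r² + 9r + 18 = 0 factors as (r + 6)(r + 3) = 0, so r = -6, -3.
Hence u_h = C1*exp(-6*t) + C2*exp(-3*t).
Since exp(-3*t) solves the homogeneous equation (r = -3 is a root of multiplicity 1), multiply the trial by t. Try u_p = A*t*exp(-3*t). Substituting into the equation and dividing by exp(-3*t) gives A = 8/3, so u_p = 8*t*exp(-3*t)/3.
General solution: u = C1*exp(-6*t) + C2*exp(-3*t) + 8*t*exp(-3*t)/3.
Apply the initial conditions: u(0) = C1 + C2 = -2 and u'(0) = 8/3 - 6*C1 - 3*C2 = -4. Solving gives C1 = 38/9, C2 = -56/9.

u = -56*exp(-3*t)/9 + 38*exp(-6*t)/9 + 8*t*exp(-3*t)/3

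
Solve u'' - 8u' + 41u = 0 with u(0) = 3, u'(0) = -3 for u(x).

u = -3*exp(4*x)*sin(5*x) + 3*cos(5*x)*exp(4*x)

Characteristic equation r² - 8r + 41 = 0 has discriminant (-8)² - 4·(41) = -100 < 0, so r = 4 ± 5i.
Hence u_h = C1*cos(5*x)*exp(4*x) + C2*exp(4*x)*sin(5*x).
Apply the initial conditions: u(0) = C1 = 3 and u'(0) = 4*C1 + 5*C2 = -3. Solving gives C1 = 3, C2 = -3.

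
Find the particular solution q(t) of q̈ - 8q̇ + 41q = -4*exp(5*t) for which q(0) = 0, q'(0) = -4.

Characteristic equation r² - 8r + 41 = 0 has discriminant (-8)² - 4·(41) = -100 < 0, so r = 4 ± 5i.
Hence q_h = C1*cos(5*t)*exp(4*t) + C2*exp(4*t)*sin(5*t).
Try q_p = A*exp(5*t). Substituting into the equation and dividing by exp(5*t) gives A = -2/13, so q_p = -2*exp(5*t)/13.
General solution: q = -2*exp(5*t)/13 + C1*cos(5*t)*exp(4*t) + C2*exp(4*t)*sin(5*t).
Apply the initial conditions: q(0) = -2/13 + C1 = 0 and q'(0) = -10/13 + 4*C1 + 5*C2 = -4. Solving gives C1 = 2/13, C2 = -10/13.

q = -2*exp(5*t)/13 - 10*exp(4*t)*sin(5*t)/13 + 2*cos(5*t)*exp(4*t)/13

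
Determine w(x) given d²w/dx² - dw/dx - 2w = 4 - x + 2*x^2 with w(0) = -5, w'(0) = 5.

Characteristic equation r² - r - 2 = 0 factors as (r + 1)(r - 2) = 0, so r = -1, 2.
Hence w_h = C1*exp(-x) + C2*exp(2*x).
For the particular solution try w_p = A0 + A1*x + A2*x^2. Substituting and matching coefficients of each power of x gives A0 = -15/4, A1 = 3/2, A2 = -1, so w_p = -15/4 - x^2 + 3*x/2.
General solution: w = -15/4 - x^2 + 3*x/2 + C1*exp(-x) + C2*exp(2*x).
Apply the initial conditions: w(0) = -15/4 + C1 + C2 = -5 and w'(0) = 3/2 - C1 + 2*C2 = 5. Solving gives C1 = -2, C2 = 3/4.

w = -15/4 - x**2 - 2*exp(-x) + 3*x/2 + 3*exp(2*x)/4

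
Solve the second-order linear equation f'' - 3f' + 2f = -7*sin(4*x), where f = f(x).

Characteristic equation r² - 3r + 2 = 0 factors as (r - 1)(r - 2) = 0, so r = 1, 2.
Hence f_h = C1*exp(x) + C2*exp(2*x).
Try f_p = A*cos(4*x) + B*sin(4*x). Substituting and equating the coefficients of cos(4x) and sin(4x) gives A = -21/85, B = 49/170, so f_p = -21*cos(4*x)/85 + 49*sin(4*x)/170.

f = -21*cos(4*x)/85 + 49*sin(4*x)/170 + C1*exp(x) + C2*exp(2*x)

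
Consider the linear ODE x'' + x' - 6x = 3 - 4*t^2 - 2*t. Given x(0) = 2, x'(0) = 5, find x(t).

x = -5/27 - 2*exp(-3*t)/135 + 2*t**2/3 + 5*t/9 + 11*exp(2*t)/5

Characteristic equation r² + r - 6 = 0 factors as (r - 2)(r + 3) = 0, so r = 2, -3.
Hence x_h = C1*exp(2*t) + C2*exp(-3*t).
For the particular solution try x_p = A0 + A1*t + A2*t^2. Substituting and matching coefficients of each power of t gives A0 = -5/27, A1 = 5/9, A2 = 2/3, so x_p = -5/27 + 2*t^2/3 + 5*t/9.
General solution: x = -5/27 + 2*t^2/3 + 5*t/9 + C1*exp(2*t) + C2*exp(-3*t).
Apply the initial conditions: x(0) = -5/27 + C1 + C2 = 2 and x'(0) = 5/9 - 3*C2 + 2*C1 = 5. Solving gives C1 = 11/5, C2 = -2/135.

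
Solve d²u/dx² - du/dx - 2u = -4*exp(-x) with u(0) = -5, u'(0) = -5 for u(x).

u = -34*exp(2*x)/9 - 11*exp(-x)/9 + 4*x*exp(-x)/3

Characteristic equation r² - r - 2 = 0 factors as (r + 1)(r - 2) = 0, so r = -1, 2.
Hence u_h = C1*exp(-x) + C2*exp(2*x).
Since exp(-x) solves the homogeneous equation (r = -1 is a root of multiplicity 1), multiply the trial by x. Try u_p = A*x*exp(-x). Substituting into the equation and dividing by exp(-x) gives A = 4/3, so u_p = 4*x*exp(-x)/3.
General solution: u = C1*exp(-x) + C2*exp(2*x) + 4*x*exp(-x)/3.
Apply the initial conditions: u(0) = C1 + C2 = -5 and u'(0) = 4/3 - C1 + 2*C2 = -5. Solving gives C1 = -11/9, C2 = -34/9.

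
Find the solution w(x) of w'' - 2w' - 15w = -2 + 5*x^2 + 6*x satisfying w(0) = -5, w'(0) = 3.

w = 88/675 - 391*exp(-3*x)/108 - 151*exp(5*x)/100 - 14*x/45 - x**2/3

Characteristic equation r² - 2r - 15 = 0 factors as (r - 5)(r + 3) = 0, so r = 5, -3.
Hence w_h = C1*exp(5*x) + C2*exp(-3*x).
For the particular solution try w_p = A0 + A1*x + A2*x^2. Substituting and matching coefficients of each power of x gives A0 = 88/675, A1 = -14/45, A2 = -1/3, so w_p = 88/675 - 14*x/45 - x^2/3.
General solution: w = 88/675 - 14*x/45 - x^2/3 + C1*exp(5*x) + C2*exp(-3*x).
Apply the initial conditions: w(0) = 88/675 + C1 + C2 = -5 and w'(0) = -14/45 - 3*C2 + 5*C1 = 3. Solving gives C1 = -151/100, C2 = -391/108.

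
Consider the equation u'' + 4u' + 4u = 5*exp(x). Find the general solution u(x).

u = 5*exp(x)/9 + C1*exp(-2*x) + C2*x*exp(-2*x)

Characteristic equation r² + 4r + 4 = 0 has discriminant (4)² - 4·(4) = 0, so r = -2 is a repeated root.
Hence u_h = (C1 + C2*x)*exp(-2*x).
Try u_p = A*exp(x). Substituting into the equation and dividing by exp(x) gives A = 5/9, so u_p = 5*exp(x)/9.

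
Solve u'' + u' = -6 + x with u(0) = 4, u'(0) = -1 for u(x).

u = 10 + x**2/2 - 7*x - 6*exp(-x)

Characteristic equation r² + r = 0 factors as (r + 1)r = 0, so r = -1, 0.
Hence u_h = C1*exp(-x) + C2.
Since 0 is a characteristic root (multiplicity 1), multiply the polynomial trial by x: try u_p = x*(A0 + A1*x). Substituting and matching coefficients of each power of x gives A0 = -7, A1 = 1/2, so u_p = x^2/2 - 7*x.
General solution: u = C2 + x^2/2 - 7*x + C1*exp(-x).
Apply the initial conditions: u(0) = C1 + C2 = 4 and u'(0) = -7 - C1 = -1. Solving gives C1 = -6, C2 = 10.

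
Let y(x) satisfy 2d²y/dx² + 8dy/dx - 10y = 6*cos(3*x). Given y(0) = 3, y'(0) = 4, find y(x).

Divide through by 2: y'' + 4y' - 5y = 3*cos(3*x).
Characteristic equation r² + 4r - 5 = 0 factors as (r + 5)(r - 1) = 0, so r = -5, 1.
Hence y_h = C1*exp(-5*x) + C2*exp(x).
Try y_p = A*cos(3*x) + B*sin(3*x). Substituting and equating the coefficients of cos(3x) and sin(3x) gives A = -21/170, B = 9/85, so y_p = -21*cos(3*x)/170 + 9*sin(3*x)/85.
General solution: y = -21*cos(3*x)/170 + 9*sin(3*x)/85 + C1*exp(-5*x) + C2*exp(x).
Apply the initial conditions: y(0) = -21/170 + C1 + C2 = 3 and y'(0) = 27/85 + C2 - 5*C1 = 4. Solving gives C1 = -19/204, C2 = 193/60.

y = -21*cos(3*x)/170 - 19*exp(-5*x)/204 + 9*sin(3*x)/85 + 193*exp(x)/60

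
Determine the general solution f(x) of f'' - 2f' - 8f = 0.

Characteristic equation r² - 2r - 8 = 0 factors as (r - 4)(r + 2) = 0, so r = 4, -2.
Hence f_h = C1*exp(4*x) + C2*exp(-2*x).

f = C1*exp(4*x) + C2*exp(-2*x)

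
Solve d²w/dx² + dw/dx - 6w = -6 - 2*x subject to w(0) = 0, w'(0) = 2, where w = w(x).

w = 19/18 - 34*exp(-3*x)/45 - 3*exp(2*x)/10 + x/3

Characteristic equation r² + r - 6 = 0 factors as (r + 3)(r - 2) = 0, so r = -3, 2.
Hence w_h = C1*exp(-3*x) + C2*exp(2*x).
For the particular solution try w_p = A0 + A1*x. Substituting and matching coefficients of each power of x gives A0 = 19/18, A1 = 1/3, so w_p = 19/18 + x/3.
General solution: w = 19/18 + x/3 + C1*exp(-3*x) + C2*exp(2*x).
Apply the initial conditions: w(0) = 19/18 + C1 + C2 = 0 and w'(0) = 1/3 - 3*C1 + 2*C2 = 2. Solving gives C1 = -34/45, C2 = -3/10.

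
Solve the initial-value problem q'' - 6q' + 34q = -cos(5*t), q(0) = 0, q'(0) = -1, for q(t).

Characteristic equation r² - 6r + 34 = 0 has discriminant (-6)² - 4·(34) = -100 < 0, so r = 3 ± 5i.
Hence q_h = C1*cos(5*t)*exp(3*t) + C2*exp(3*t)*sin(5*t).
Try q_p = A*cos(5*t) + B*sin(5*t). Substituting and equating the coefficients of cos(5t) and sin(5t) gives A = -1/109, B = 10/327, so q_p = -cos(5*t)/109 + 10*sin(5*t)/327.
General solution: q = -cos(5*t)/109 + 10*sin(5*t)/327 + C1*cos(5*t)*exp(3*t) + C2*exp(3*t)*sin(5*t).
Apply the initial conditions: q(0) = -1/109 + C1 = 0 and q'(0) = 50/327 + 3*C1 + 5*C2 = -1. Solving gives C1 = 1/109, C2 = -386/1635.

q = -cos(5*t)/109 + 10*sin(5*t)/327 - 386*exp(3*t)*sin(5*t)/1635 + cos(5*t)*exp(3*t)/109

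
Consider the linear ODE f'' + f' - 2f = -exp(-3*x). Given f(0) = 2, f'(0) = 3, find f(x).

f = -exp(-3*x)/4 + 9*exp(x)/4

Characteristic equation r² + r - 2 = 0 factors as (r - 1)(r + 2) = 0, so r = 1, -2.
Hence f_h = C1*exp(x) + C2*exp(-2*x).
Try f_p = A*exp(-3*x). Substituting into the equation and dividing by exp(-3*x) gives A = -1/4, so f_p = -exp(-3*x)/4.
General solution: f = -exp(-3*x)/4 + C1*exp(x) + C2*exp(-2*x).
Apply the initial conditions: f(0) = -1/4 + C1 + C2 = 2 and f'(0) = 3/4 + C1 - 2*C2 = 3. Solving gives C1 = 9/4, C2 = 0.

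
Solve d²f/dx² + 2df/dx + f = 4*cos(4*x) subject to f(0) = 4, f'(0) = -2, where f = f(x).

f = -60*cos(4*x)/289 + 32*sin(4*x)/289 + 1216*exp(-x)/289 + 30*x*exp(-x)/17

Characteristic equation r² + 2r + 1 = 0 has discriminant (2)² - 4·(1) = 0, so r = -1 is a repeated root.
Hence f_h = (C1 + C2*x)*exp(-x).
Try f_p = A*cos(4*x) + B*sin(4*x). Substituting and equating the coefficients of cos(4x) and sin(4x) gives A = -60/289, B = 32/289, so f_p = -60*cos(4*x)/289 + 32*sin(4*x)/289.
General solution: f = -60*cos(4*x)/289 + 32*sin(4*x)/289 + C1*exp(-x) + C2*x*exp(-x).
Apply the initial conditions: f(0) = -60/289 + C1 = 4 and f'(0) = 128/289 + C2 - C1 = -2. Solving gives C1 = 1216/289, C2 = 30/17.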